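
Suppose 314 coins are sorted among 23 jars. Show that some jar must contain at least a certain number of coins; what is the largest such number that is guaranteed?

14

By pigeonhole, the 23 jars are the holes and the 314 coins are the pigeons.
If every jar held at most 13 coins, the total would be at most 23 × 13 = 299, which is less than 314.
So some jar holds at least ⌈314/23⌉ = 14 coins.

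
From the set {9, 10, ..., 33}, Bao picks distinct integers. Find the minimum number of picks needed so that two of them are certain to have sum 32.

A set avoiding the sum 32 can contain at most one of each pair {x, 32−x}, plus the 11 elements whose complement lies outside the range or equal to its own complement.
The integers 16, …, 33 (18 of them) are such a set: any two sum to at least 16+17 = 33 > 32.
Any 19th integer completes one of the 7 pairs, so 19 choices force a sum of 32.

19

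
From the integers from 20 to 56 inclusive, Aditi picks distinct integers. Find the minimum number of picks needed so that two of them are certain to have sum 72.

22

Group the elements by complementary pair {x, 72−x}: {20,52}, {21,51}, {22,50}, …, giving 16 two-element pairs, the single value 36 (it cannot pair with itself since the integers are distinct), and 4 integers whose partner 72−x falls outside [20,56].
By pigeonhole, treating each of those 21 groups as a pigeonhole, one can pick one integer per group — 21 integers — with no two summing to 72.
The 22nd integer lands in an occupied pair, forcing a sum of 72.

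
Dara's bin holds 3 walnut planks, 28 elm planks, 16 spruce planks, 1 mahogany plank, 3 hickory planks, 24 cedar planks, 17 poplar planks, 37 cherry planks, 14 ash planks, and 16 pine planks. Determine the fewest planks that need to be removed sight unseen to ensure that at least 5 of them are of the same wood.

The 10 woods are the holes; the planks drawn are the pigeons.
To avoid 5 of any one wood, the worst case takes at most 4 of each wood, or every plank of a wood that has fewer than 4.
That gives 3 + 4 + 4 + 1 + 3 + 4 + 4 + 4 + 4 + 4 = 35 planks with no wood reaching 5.
The next plank forces some wood to 5, so 35 + 1 = 36.

36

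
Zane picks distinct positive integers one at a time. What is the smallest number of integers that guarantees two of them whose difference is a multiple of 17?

Integers whose pairwise differences are multiples of 17 are exactly those sharing a remainder mod 17. The 17 residue classes mod 17 are the pigeonholes.
With 17 integers one could put 1 in each residue class and have no class reach 2.
The 18th integer pushes some class to 2, so 17·1 + 1 = 18.

18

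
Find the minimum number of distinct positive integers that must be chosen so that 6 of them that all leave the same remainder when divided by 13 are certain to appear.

66

The 13 residue classes mod 13 are the pigeonholes.
With 65 integers one could put 5 in each residue class and have no class reach 6.
The 66th integer pushes some class to 6, so 13·5 + 1 = 66.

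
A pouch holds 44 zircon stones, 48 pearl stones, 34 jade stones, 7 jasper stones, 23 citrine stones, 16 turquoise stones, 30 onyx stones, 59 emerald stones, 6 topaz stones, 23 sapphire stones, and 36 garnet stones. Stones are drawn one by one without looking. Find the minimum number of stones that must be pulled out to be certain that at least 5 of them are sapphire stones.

In the worst case for collecting sapphire stones, every non-sapphire stone comes out first.
There are 44 + 48 + 34 + 7 + 23 + 16 + 30 + 59 + 6 + 36 = 303 non-sapphire stones altogether.
After those, each further stone must be sapphire, so 303 + 5 = 308 draws guarantee 5 sapphire stones.

308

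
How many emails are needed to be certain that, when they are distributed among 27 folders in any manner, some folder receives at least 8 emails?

190

With 189 emails one could put exactly 7 in each of the 27 folders, and no folder would reach 8.
Pigeonhole: one more email must land in a folder that already has 7, giving it 8.
So 27 × 7 + 1 = 190 emails are required.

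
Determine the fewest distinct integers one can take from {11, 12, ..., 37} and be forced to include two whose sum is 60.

21

A set avoiding the sum 60 can contain at most one of each pair {x, 60−x}, plus the 13 elements whose complement lies outside the range or equal to its own complement.
The integers 11, …, 30 (20 of them) are such a set: any two sum to at least 11+12 = 23 and at most 29+30 = 59 < 60.
Pigeonhole: any 21st integer completes one of the 7 pairs, so 21 choices force a sum of 60.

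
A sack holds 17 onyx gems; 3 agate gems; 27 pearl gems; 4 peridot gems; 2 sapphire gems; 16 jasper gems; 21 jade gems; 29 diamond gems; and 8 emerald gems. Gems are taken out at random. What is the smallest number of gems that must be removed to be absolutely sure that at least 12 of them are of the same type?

73

The 9 types are the holes; the gems drawn are the pigeons.
To avoid 12 of any one type, the worst case takes at most 11 of each type, or every gem of a type that has fewer than 11.
That gives 11 + 3 + 11 + 4 + 2 + 11 + 11 + 11 + 8 = 72 gems with no type reaching 12.
The next gem forces some type to 12, so 72 + 1 = 73.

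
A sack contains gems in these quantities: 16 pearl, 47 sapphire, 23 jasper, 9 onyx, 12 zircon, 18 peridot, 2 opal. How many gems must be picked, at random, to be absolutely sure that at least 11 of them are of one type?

62

By pigeonhole, put each drawn gem into a box by type. The largest draw with every box below 11 takes min(count, 10) from each type; types with fewer than 10 contribute all they have.
Σ min(cᵢ, 10) = 10 + 10 + 10 + 9 + 10 + 10 + 2 = 61.
Draw number 61 + 1 = 62 must push one box to 11.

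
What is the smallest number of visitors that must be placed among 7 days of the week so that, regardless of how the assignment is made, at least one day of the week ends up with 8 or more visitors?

With 49 visitors one could put exactly 7 in each of the 7 days of the week, and no day of the week would reach 8.
By pigeonhole, one more visitor must land in a day of the week that already has 7, giving it 8.
So 7 × 7 + 1 = 50 visitors are required.

50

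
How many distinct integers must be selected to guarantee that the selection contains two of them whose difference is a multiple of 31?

Integers whose pairwise differences are multiples of 31 are exactly those sharing a remainder mod 31. By pigeonhole, the 31 residue classes mod 31 are the pigeonholes.
With 31 integers one could put 1 in each residue class and have no class reach 2.
The 32nd integer pushes some class to 2, so 31·1 + 1 = 32.

32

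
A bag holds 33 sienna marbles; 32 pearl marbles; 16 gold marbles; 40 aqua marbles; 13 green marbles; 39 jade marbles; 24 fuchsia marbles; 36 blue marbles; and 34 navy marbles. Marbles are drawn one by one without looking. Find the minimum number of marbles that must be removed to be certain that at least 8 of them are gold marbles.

In the worst case for collecting gold marbles, every non-gold marble comes out first.
There are 33 + 32 + 40 + 13 + 39 + 24 + 36 + 34 = 251 non-gold marbles altogether.
After those, each further marble must be gold, so 251 + 8 = 259 draws guarantee 8 gold marbles.

259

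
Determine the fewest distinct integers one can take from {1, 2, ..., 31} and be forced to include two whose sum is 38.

20

Group the elements by complementary pair {x, 38−x}: {7,31}, {8,30}, {9,29}, …, giving 12 two-element pairs; the single value 19 (it cannot pair with itself since the integers are distinct); and 6 integers whose partner 38−x falls outside [1,31].
Pigeonhole: treating each of those 19 groups as a pigeonhole, one can pick one integer per group — 19 integers — with no two summing to 38.
The 20th integer lands in an occupied pair, forcing a sum of 38.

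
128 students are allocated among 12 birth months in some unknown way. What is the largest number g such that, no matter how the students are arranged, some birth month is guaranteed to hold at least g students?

The 12 birth months are the holes and the 128 students are the pigeons.
If every birth month held at most 10 students, the total would be at most 12 × 10 = 120, which is less than 128.
So some birth month holds at least ⌈128/12⌉ = 11 students.

11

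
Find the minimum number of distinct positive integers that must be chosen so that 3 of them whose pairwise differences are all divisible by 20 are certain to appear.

Integers whose pairwise differences are multiples of 20 are exactly those sharing a remainder mod 20. The 20 residue classes mod 20 are the pigeonholes.
With 40 integers one could put 2 in each residue class and have no class reach 3.
The 41st integer pushes some class to 3, so 20·2 + 1 = 41.

41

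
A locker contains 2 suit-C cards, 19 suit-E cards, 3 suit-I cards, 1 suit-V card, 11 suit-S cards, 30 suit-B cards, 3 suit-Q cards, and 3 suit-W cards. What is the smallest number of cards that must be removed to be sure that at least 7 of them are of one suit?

Put each drawn card into a box by suit. The largest draw with every box below 7 takes min(count, 6) from each suit; suits with fewer than 6 contribute all they have.
Σ min(cᵢ, 6) = 2 + 6 + 3 + 1 + 6 + 6 + 3 + 3 = 30.
Draw number 30 + 1 = 31 must push one box to 7.

31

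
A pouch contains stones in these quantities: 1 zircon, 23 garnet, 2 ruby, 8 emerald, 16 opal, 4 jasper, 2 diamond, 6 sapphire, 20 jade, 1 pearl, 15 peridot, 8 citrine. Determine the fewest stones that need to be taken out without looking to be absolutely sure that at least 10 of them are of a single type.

Put each drawn stone into a box by type. The largest draw with every box below 10 takes min(count, 9) from each type; types with fewer than 9 contribute all they have.
Σ min(cᵢ, 9) = 1 + 9 + 2 + 8 + 9 + 4 + 2 + 6 + 9 + 1 + 9 + 8 = 68.
Draw number 68 + 1 = 69 must push one box to 10.

69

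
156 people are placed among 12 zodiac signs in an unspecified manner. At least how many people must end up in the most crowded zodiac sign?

13

The 12 zodiac signs are the holes and the 156 people are the pigeons.
If every zodiac sign held at most 12 people, the total would be at most 12 × 12 = 144, which is less than 156.
So some zodiac sign holds at least ⌈156/12⌉ = 13 people.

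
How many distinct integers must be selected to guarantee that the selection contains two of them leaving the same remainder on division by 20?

The 20 residue classes mod 20 are the pigeonholes.
With 20 integers one could put 1 in each residue class and have no class reach 2.
The 21st integer pushes some class to 2, so 20·1 + 1 = 21.

21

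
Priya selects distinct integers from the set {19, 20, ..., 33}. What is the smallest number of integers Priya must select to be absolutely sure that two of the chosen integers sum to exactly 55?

10

Two chosen integers sum to 55 exactly when both halves of some pair {x, 55−x} with 22 ≤ x ≤ 55−x ≤ 33 are chosen — 6 such pairs.
The remaining 3 elements (those with no distinct partner in range) can never complete a 55-sum, so the worst case takes all of them and one from each pair: 3 + 6 = 9.
The 10th integer has to be the second member of some pair, so 9 + 1 = 10.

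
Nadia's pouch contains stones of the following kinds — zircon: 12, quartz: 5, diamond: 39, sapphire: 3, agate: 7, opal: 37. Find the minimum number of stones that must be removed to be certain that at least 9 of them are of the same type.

By pigeonhole, put each drawn stone into a box by type. The largest draw with every box below 9 takes min(count, 8) from each type; types with fewer than 8 contribute all they have.
Σ min(cᵢ, 8) = 8 + 5 + 8 + 3 + 7 + 8 = 39.
Draw number 39 + 1 = 40 must push one box to 9.

40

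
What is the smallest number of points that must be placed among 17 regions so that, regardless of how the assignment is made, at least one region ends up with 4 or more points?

With 51 points one could put exactly 3 in each of the 17 regions, and no region would reach 4.
Pigeonhole: one more point must land in a region that already has 3, giving it 4.
So 17 × 3 + 1 = 52 points are required.

52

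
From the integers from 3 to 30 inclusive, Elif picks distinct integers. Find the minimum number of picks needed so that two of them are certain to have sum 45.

21

Two chosen integers sum to 45 exactly when both halves of some pair {x, 45−x} with 15 ≤ x ≤ 45−x ≤ 30 are chosen — 8 such pairs.
The remaining 12 elements (those with no distinct partner in range) can never complete a 45-sum, so the worst case takes all of them and one from each pair: 12 + 8 = 20.
By pigeonhole, the 21st integer has to be the second member of some pair, so 20 + 1 = 21.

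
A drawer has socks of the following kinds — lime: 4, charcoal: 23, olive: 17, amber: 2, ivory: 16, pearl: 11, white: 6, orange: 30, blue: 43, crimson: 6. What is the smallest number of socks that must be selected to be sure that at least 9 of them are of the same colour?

67

Pigeonhole: the 10 colours are the holes; the socks drawn are the pigeons.
To avoid 9 of any one colour, the worst case takes at most 8 of each colour, or every sock of a colour that has fewer than 8.
That gives 4 + 8 + 8 + 2 + 8 + 8 + 6 + 8 + 8 + 6 = 66 socks with no colour reaching 9.
The next sock forces some colour to 9, so 66 + 1 = 67.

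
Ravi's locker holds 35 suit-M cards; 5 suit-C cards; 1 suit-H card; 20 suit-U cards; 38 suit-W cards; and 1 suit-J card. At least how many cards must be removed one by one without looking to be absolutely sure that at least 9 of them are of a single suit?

By pigeonhole, the 6 suits are the holes; the cards drawn are the pigeons.
To avoid 9 of any one suit, the worst case takes at most 8 of each suit, or every card of a suit that has fewer than 8.
That gives 8 + 5 + 1 + 8 + 8 + 1 = 31 cards with no suit reaching 9.
The next card forces some suit to 9, so 31 + 1 = 32.

32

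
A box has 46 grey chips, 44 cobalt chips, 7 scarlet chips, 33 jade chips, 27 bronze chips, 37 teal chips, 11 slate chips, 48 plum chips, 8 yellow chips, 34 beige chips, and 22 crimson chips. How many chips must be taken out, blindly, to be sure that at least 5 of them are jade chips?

289

In the worst case for collecting jade chips, every non-jade chip comes out first.
There are 46 + 44 + 7 + 27 + 37 + 11 + 48 + 8 + 34 + 22 = 284 non-jade chips altogether.
After those, each further chip must be jade, so 284 + 5 = 289 draws guarantee 5 jade chips.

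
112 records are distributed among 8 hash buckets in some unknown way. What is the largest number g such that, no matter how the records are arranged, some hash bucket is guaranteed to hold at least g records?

Pigeonhole: the 8 hash buckets are the holes and the 112 records are the pigeons.
If every hash bucket held at most 13 records, the total would be at most 8 × 13 = 104, which is less than 112.
So some hash bucket holds at least ⌈112/8⌉ = 14 records.

14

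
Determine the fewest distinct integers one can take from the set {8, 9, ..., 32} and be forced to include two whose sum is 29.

Group the elements by complementary pair {x, 29−x}: {8,21}, {9,20}, {10,19}, …, giving 7 two-element pairs and 11 integers whose partner 29−x falls outside [8,32].
Pigeonhole: treating each of those 18 groups as a pigeonhole, one can pick one integer per group — 18 integers — with no two summing to 29.
The 19th integer lands in an occupied pair, forcing a sum of 29.

19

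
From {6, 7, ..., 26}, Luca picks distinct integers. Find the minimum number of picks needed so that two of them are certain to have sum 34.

13

Two chosen integers sum to 34 exactly when both halves of some pair {x, 34−x} with 8 ≤ x ≤ 34−x ≤ 26 are chosen — 9 such pairs.
The remaining 3 elements (those with no distinct partner in range) can never complete a 34-sum, so the worst case takes all of them and one from each pair: 3 + 9 = 12.
By the pigeonhole principle, the 13th integer has to be the second member of some pair, so 12 + 1 = 13.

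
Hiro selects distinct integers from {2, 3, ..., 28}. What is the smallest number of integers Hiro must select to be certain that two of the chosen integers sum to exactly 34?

17

Group the elements by complementary pair {x, 34−x}: {6,28}, {7,27}, {8,26}, …, giving 11 two-element pairs; the single value 17 (it cannot pair with itself since the integers are distinct); and 4 integers whose partner 34−x falls outside [2,28].
Treating each of those 16 groups as a pigeonhole, one can pick one integer per group — 16 integers — with no two summing to 34.
The 17th integer lands in an occupied pair, forcing a sum of 34.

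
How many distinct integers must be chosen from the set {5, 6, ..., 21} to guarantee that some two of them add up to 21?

12

A set avoiding the sum 21 can contain at most one of each pair {x, 21−x}, plus the 5 elements whose complement lies outside the range.
The integers 11, …, 21 (11 of them) are such a set: any two sum to at least 11+12 = 23 > 21.
By pigeonhole, any 12th integer completes one of the 6 pairs, so 12 choices force a sum of 21.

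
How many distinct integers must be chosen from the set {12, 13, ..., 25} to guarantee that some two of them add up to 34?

10

Two chosen integers sum to 34 exactly when both halves of some pair {x, 34−x} with 12 ≤ x ≤ 34−x ≤ 22 are chosen — 5 such pairs.
The remaining 4 elements (those with no distinct partner in range) can never complete a 34-sum, so the worst case takes all of them and one from each pair: 4 + 5 = 9.
By pigeonhole, the 10th integer has to be the second member of some pair, so 9 + 1 = 10.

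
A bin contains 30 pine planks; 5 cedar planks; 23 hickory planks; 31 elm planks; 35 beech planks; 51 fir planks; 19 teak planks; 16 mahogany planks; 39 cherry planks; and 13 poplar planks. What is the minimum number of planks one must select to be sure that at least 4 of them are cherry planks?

227

In the worst case for collecting cherry planks, every non-cherry plank comes out first.
There are 30 + 5 + 23 + 31 + 35 + 51 + 19 + 16 + 13 = 223 non-cherry planks altogether.
After those, each further plank must be cherry, so 223 + 4 = 227 draws guarantee 4 cherry planks.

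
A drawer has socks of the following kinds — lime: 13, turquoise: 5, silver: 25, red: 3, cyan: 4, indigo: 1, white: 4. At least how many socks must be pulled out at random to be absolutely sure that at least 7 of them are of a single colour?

Put each drawn sock into a box by colour. The largest draw with every box below 7 takes min(count, 6) from each colour; colours with fewer than 6 contribute all they have.
Σ min(cᵢ, 6) = 6 + 5 + 6 + 3 + 4 + 1 + 4 = 29.
Draw number 29 + 1 = 30 must push one box to 7.

30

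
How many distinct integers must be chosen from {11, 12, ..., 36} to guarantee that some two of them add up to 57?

A set avoiding the sum 57 can contain at most one of each pair {x, 57−x}, plus the 10 elements whose complement lies outside the range.
The integers 11, …, 28 (18 of them) are such a set: any two sum to at least 11+12 = 23 and at most 27+28 = 55 < 57.
Any 19th integer completes one of the 8 pairs, so 19 choices force a sum of 57.

19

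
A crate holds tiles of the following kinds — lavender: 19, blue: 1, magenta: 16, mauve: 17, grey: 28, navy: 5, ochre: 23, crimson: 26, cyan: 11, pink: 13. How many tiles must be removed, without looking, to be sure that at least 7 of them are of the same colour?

55

An adversary could hand out at most 6 tiles per colour (blue, navy run out sooner): 6 + 1 + 6 + 6 + 6 + 5 + 6 + 6 + 6 + 6 = 54 tiles and still no colour has 7.
By pigeonhole, one more tile lands in a colour already at 6, so 55 draws are enough and 54 are not.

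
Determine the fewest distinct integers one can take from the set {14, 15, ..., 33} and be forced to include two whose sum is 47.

11

Group the elements by complementary pair {x, 47−x}: {14,33}, {15,32}, {16,31}, …, giving 10 two-element pairs.
By the pigeonhole principle, treating each of those 10 groups as a pigeonhole, one can pick one integer per group — 10 integers — with no two summing to 47.
The 11th integer lands in an occupied pair, forcing a sum of 47.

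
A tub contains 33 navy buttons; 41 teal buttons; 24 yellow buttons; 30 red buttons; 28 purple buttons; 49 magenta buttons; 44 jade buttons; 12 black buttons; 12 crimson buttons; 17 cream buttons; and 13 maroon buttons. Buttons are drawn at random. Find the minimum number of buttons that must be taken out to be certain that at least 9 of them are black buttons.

300

In the worst case for collecting black buttons, every non-black button comes out first.
There are 33 + 41 + 24 + 30 + 28 + 49 + 44 + 12 + 17 + 13 = 291 non-black buttons altogether.
After those, each further button must be black, so 291 + 9 = 300 draws guarantee 9 black buttons.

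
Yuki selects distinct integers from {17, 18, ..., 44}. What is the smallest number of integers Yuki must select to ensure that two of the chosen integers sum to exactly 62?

16

Two chosen integers sum to 62 exactly when both halves of some pair {x, 62−x} with 18 ≤ x ≤ 62−x ≤ 44 are chosen — 13 such pairs.
The remaining 2 elements (those with no distinct partner in range) can never complete a 62-sum, so the worst case takes all of them and one from each pair: 2 + 13 = 15.
By the pigeonhole principle, the 16th integer has to be the second member of some pair, so 15 + 1 = 16.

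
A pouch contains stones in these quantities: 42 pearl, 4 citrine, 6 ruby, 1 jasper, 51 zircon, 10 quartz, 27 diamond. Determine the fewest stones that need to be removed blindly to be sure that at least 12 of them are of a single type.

55

Pigeonhole: put each drawn stone into a box by type. The largest draw with every box below 12 takes min(count, 11) from each type; types with fewer than 11 contribute all they have.
Σ min(cᵢ, 11) = 11 + 4 + 6 + 1 + 11 + 10 + 11 = 54.
Draw number 54 + 1 = 55 must push one box to 12.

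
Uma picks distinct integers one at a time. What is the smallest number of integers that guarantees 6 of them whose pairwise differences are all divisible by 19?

Integers whose pairwise differences are multiples of 19 are exactly those sharing a remainder mod 19. By the pigeonhole principle, the 19 residue classes mod 19 are the pigeonholes.
With 95 integers one could put 5 in each residue class and have no class reach 6.
The 96th integer pushes some class to 6, so 19·5 + 1 = 96.

96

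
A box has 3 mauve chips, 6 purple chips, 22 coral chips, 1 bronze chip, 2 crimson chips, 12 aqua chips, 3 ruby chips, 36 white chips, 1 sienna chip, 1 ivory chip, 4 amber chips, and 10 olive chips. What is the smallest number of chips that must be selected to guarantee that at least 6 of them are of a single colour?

By pigeonhole, the 12 colours are the holes; the chips drawn are the pigeons.
To avoid 6 of any one colour, the worst case takes at most 5 of each colour, or every chip of a colour that has fewer than 5.
That gives 3 + 5 + 5 + 1 + 2 + 5 + 3 + 5 + 1 + 1 + 4 + 5 = 40 chips with no colour reaching 6.
The next chip forces some colour to 6, so 40 + 1 = 41.

41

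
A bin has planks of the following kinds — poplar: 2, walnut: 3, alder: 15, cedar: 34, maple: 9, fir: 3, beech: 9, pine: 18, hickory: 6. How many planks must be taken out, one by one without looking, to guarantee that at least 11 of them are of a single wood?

63

By pigeonhole, the 9 woods are the holes; the planks drawn are the pigeons.
To avoid 11 of any one wood, the worst case takes at most 10 of each wood, or every plank of a wood that has fewer than 10.
That gives 2 + 3 + 10 + 10 + 9 + 3 + 9 + 10 + 6 = 62 planks with no wood reaching 11.
The next plank forces some wood to 11, so 62 + 1 = 63.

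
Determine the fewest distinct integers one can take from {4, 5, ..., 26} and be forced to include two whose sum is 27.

Group the elements by complementary pair {x, 27−x}: {4,23}, {5,22}, {6,21}, …, giving 10 two-element pairs and 3 integers whose partner 27−x falls outside [4,26].
By the pigeonhole principle, treating each of those 13 groups as a pigeonhole, one can pick one integer per group — 13 integers — with no two summing to 27.
The 14th integer lands in an occupied pair, forcing a sum of 27.

14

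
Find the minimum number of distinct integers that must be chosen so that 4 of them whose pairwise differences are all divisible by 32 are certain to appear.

97

Integers whose pairwise differences are multiples of 32 are exactly those sharing a remainder mod 32. By the pigeonhole principle, the 32 residue classes mod 32 are the pigeonholes.
With 96 integers one could put 3 in each residue class and have no class reach 4.
The 97th integer pushes some class to 4, so 32·3 + 1 = 97.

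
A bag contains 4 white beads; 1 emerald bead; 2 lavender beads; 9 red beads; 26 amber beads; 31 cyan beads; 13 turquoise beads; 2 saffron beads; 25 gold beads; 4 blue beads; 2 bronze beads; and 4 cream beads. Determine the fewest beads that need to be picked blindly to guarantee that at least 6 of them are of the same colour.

45

By pigeonhole, the 12 colours are the holes; the beads drawn are the pigeons.
To avoid 6 of any one colour, the worst case takes at most 5 of each colour, or every bead of a colour that has fewer than 5.
That gives 4 + 1 + 2 + 5 + 5 + 5 + 5 + 2 + 5 + 4 + 2 + 4 = 44 beads with no colour reaching 6.
The next bead forces some colour to 6, so 44 + 1 = 45.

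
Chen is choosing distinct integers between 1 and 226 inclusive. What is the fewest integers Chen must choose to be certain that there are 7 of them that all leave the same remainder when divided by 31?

By the pigeonhole principle, the 31 residue classes mod 31 are the pigeonholes.
With 186 integers one could put 6 in each residue class and have no class reach 7.
The 187th integer pushes some class to 7, so 31·6 + 1 = 187.

187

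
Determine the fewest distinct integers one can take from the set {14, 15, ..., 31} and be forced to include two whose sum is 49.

A set avoiding the sum 49 can contain at most one of each pair {x, 49−x}, plus the 4 elements whose complement lies outside the range.
The integers 14, …, 24 (11 of them) are such a set: any two sum to at least 14+15 = 29 and at most 23+24 = 47 < 49.
By the pigeonhole principle, any 12th integer completes one of the 7 pairs, so 12 choices force a sum of 49.

12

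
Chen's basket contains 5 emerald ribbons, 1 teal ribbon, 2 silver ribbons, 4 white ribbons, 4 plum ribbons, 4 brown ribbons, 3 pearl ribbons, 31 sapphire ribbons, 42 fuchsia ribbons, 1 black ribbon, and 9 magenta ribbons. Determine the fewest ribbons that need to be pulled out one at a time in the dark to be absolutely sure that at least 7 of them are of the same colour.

43

Pigeonhole: the 11 colours are the holes; the ribbons drawn are the pigeons.
To avoid 7 of any one colour, the worst case takes at most 6 of each colour, or every ribbon of a colour that has fewer than 6.
That gives 5 + 1 + 2 + 4 + 4 + 4 + 3 + 6 + 6 + 1 + 6 = 42 ribbons with no colour reaching 7.
The next ribbon forces some colour to 7, so 42 + 1 = 43.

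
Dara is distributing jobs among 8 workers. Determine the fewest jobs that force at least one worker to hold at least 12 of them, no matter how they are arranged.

89

With 88 jobs one could put exactly 11 in each of the 8 workers, and no worker would reach 12.
One more job must land in a worker that already has 11, giving it 12.
So 8 × 11 + 1 = 89 jobs are required.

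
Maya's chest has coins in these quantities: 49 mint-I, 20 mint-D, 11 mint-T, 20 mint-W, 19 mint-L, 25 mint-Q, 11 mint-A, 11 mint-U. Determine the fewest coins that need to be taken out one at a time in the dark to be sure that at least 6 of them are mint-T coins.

In the worst case for collecting mint-T coins, every non-mint-T coin comes out first.
There are 49 + 20 + 20 + 19 + 25 + 11 + 11 = 155 non-mint-T coins altogether.
After those, each further coin must be mint-T, so 155 + 6 = 161 draws guarantee 6 mint-T coins.

161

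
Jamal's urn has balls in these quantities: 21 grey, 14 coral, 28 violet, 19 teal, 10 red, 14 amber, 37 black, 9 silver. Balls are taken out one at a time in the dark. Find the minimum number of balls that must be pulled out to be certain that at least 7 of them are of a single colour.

By the pigeonhole principle, the 8 colours are the holes; the balls drawn are the pigeons.
To avoid 7 of any one colour, the worst case takes at most 6 of each colour.
That gives 6 + 6 + 6 + 6 + 6 + 6 + 6 + 6 = 48 balls with no colour reaching 7.
The next ball forces some colour to 7, so 48 + 1 = 49.

49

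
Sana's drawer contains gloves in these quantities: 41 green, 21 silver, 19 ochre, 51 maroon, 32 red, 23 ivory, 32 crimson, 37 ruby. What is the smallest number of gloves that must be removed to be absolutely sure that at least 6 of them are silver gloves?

In the worst case for collecting silver gloves, every non-silver glove comes out first.
There are 41 + 19 + 51 + 32 + 23 + 32 + 37 = 235 non-silver gloves altogether.
After those, each further glove must be silver, so 235 + 6 = 241 draws guarantee 6 silver gloves.

241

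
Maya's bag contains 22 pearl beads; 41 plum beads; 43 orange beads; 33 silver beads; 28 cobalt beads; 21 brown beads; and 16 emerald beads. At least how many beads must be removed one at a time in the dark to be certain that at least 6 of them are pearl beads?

In the worst case for collecting pearl beads, every non-pearl bead comes out first.
There are 41 + 43 + 33 + 28 + 21 + 16 = 182 non-pearl beads altogether.
After those, each further bead must be pearl, so 182 + 6 = 188 draws guarantee 6 pearl beads.

188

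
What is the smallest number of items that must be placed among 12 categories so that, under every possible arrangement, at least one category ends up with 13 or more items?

145

With 144 items one could put exactly 12 in each of the 12 categories, and no category would reach 13.
By the pigeonhole principle, one more item must land in a category that already has 12, giving it 13.
So 12 × 12 + 1 = 145 items are required.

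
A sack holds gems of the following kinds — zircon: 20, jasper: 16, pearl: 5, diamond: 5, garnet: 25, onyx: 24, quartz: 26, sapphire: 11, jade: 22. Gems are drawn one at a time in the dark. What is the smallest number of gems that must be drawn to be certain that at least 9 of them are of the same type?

67

Put each drawn gem into a box by type. The largest draw with every box below 9 takes min(count, 8) from each type; types with fewer than 8 contribute all they have.
Σ min(cᵢ, 8) = 8 + 8 + 5 + 5 + 8 + 8 + 8 + 8 + 8 = 66.
Draw number 66 + 1 = 67 must push one box to 9.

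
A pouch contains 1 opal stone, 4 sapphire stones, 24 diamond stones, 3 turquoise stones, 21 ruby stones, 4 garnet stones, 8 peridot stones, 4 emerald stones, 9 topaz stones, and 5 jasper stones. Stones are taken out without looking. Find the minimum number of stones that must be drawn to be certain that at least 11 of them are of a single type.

An adversary could hand out at most 10 stones per type (8 types run out sooner): 1 + 4 + 10 + 3 + 10 + 4 + 8 + 4 + 9 + 5 = 58 stones and still no type has 11.
By pigeonhole, one more stone lands in a type already at 10, so 59 draws are enough and 58 are not.

59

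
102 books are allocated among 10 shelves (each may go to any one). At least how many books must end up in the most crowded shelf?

11

Pigeonhole: the 10 shelves are the holes and the 102 books are the pigeons.
If every shelf held at most 10 books, the total would be at most 10 × 10 = 100, which is less than 102.
So some shelf holds at least ⌈102/10⌉ = 11 books.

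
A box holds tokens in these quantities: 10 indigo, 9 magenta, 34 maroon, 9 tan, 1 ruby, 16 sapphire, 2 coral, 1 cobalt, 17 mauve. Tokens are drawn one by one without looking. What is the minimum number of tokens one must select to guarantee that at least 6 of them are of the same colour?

An adversary could hand out at most 5 tokens per colour (ruby, coral, cobalt run out sooner): 5 + 5 + 5 + 5 + 1 + 5 + 2 + 1 + 5 = 34 tokens and still no colour has 6.
Pigeonhole: one more token lands in a colour already at 5, so 35 draws are enough and 34 are not.

35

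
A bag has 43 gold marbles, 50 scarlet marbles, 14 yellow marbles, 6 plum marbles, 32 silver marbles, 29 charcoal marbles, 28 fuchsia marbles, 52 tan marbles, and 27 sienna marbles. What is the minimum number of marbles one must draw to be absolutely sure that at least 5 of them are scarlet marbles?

236

In the worst case for collecting scarlet marbles, every non-scarlet marble comes out first.
There are 43 + 14 + 6 + 32 + 29 + 28 + 52 + 27 = 231 non-scarlet marbles altogether.
After those, each further marble must be scarlet, so 231 + 5 = 236 draws guarantee 5 scarlet marbles.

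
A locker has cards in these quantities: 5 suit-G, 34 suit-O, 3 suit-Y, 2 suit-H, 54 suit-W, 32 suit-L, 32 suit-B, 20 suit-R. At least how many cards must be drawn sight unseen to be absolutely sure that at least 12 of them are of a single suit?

66

By the pigeonhole principle, put each drawn card into a box by suit. The largest draw with every box below 12 takes min(count, 11) from each suit; suits with fewer than 11 contribute all they have.
Σ min(cᵢ, 11) = 5 + 11 + 3 + 2 + 11 + 11 + 11 + 11 = 65.
Draw number 65 + 1 = 66 must push one box to 12.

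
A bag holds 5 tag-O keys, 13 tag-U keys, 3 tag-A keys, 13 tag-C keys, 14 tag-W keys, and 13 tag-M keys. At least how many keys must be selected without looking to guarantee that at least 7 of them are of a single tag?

Put each drawn key into a box by tag. The largest draw with every box below 7 takes min(count, 6) from each tag; tags with fewer than 6 contribute all they have.
Σ min(cᵢ, 6) = 5 + 6 + 3 + 6 + 6 + 6 = 32.
Draw number 32 + 1 = 33 must push one box to 7.

33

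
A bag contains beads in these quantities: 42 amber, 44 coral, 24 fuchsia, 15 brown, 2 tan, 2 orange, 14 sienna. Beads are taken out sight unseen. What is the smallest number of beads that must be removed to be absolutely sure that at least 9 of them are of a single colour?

By pigeonhole, the 7 colours are the holes; the beads drawn are the pigeons.
To avoid 9 of any one colour, the worst case takes at most 8 of each colour, or every bead of a colour that has fewer than 8.
That gives 8 + 8 + 8 + 8 + 2 + 2 + 8 = 44 beads with no colour reaching 9.
The next bead forces some colour to 9, so 44 + 1 = 45.

45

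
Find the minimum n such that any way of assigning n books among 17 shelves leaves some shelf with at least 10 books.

154

With 153 books one could put exactly 9 in each of the 17 shelves, and no shelf would reach 10.
One more book must land in a shelf that already has 9, giving it 10.
So 17 × 9 + 1 = 154 books are required.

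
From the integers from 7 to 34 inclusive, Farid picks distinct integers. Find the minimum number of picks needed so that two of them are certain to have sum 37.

A set avoiding the sum 37 can contain at most one of each pair {x, 37−x}, plus the 4 elements whose complement lies outside the range.
The integers 19, …, 34 (16 of them) are such a set: any two sum to at least 19+20 = 39 > 37.
Any 17th integer completes one of the 12 pairs, so 17 choices force a sum of 37.

17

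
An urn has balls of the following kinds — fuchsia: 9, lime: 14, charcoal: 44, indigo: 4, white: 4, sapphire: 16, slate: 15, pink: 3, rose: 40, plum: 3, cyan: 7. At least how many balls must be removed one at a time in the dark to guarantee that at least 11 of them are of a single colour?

By the pigeonhole principle, the 11 colours are the holes; the balls drawn are the pigeons.
To avoid 11 of any one colour, the worst case takes at most 10 of each colour, or every ball of a colour that has fewer than 10.
That gives 9 + 10 + 10 + 4 + 4 + 10 + 10 + 3 + 10 + 3 + 7 = 80 balls with no colour reaching 11.
The next ball forces some colour to 11, so 80 + 1 = 81.

81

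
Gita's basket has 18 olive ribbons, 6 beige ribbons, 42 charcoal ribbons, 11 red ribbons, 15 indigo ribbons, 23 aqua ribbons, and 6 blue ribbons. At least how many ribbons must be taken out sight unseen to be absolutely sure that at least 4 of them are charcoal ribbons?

In the worst case for collecting charcoal ribbons, every non-charcoal ribbon comes out first.
There are 18 + 6 + 11 + 15 + 23 + 6 = 79 non-charcoal ribbons altogether.
After those, each further ribbon must be charcoal, so 79 + 4 = 83 draws guarantee 4 charcoal ribbons.

83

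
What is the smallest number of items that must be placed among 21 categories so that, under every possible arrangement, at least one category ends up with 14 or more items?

274

With 273 items one could put exactly 13 in each of the 21 categories, and no category would reach 14.
Pigeonhole: one more item must land in a category that already has 13, giving it 14.
So 21 × 13 + 1 = 274 items are required.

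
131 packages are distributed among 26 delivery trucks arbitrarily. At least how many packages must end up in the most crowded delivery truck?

6

By pigeonhole, the 26 delivery trucks are the holes and the 131 packages are the pigeons.
If every delivery truck held at most 5 packages, the total would be at most 26 × 5 = 130, which is less than 131.
So some delivery truck holds at least ⌈131/26⌉ = 6 packages.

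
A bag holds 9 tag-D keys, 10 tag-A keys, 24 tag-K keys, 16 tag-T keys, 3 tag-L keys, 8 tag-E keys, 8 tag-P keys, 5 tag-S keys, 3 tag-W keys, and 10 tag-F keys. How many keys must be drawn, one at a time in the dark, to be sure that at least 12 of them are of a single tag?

An adversary could hand out at most 11 keys per tag (8 tags run out sooner): 9 + 10 + 11 + 11 + 3 + 8 + 8 + 5 + 3 + 10 = 78 keys and still no tag has 12.
One more key lands in a tag already at 11, so 79 draws are enough and 78 are not.

79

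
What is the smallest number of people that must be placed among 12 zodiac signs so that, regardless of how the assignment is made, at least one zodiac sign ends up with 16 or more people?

With 180 people one could put exactly 15 in each of the 12 zodiac signs, and no zodiac sign would reach 16.
One more person must land in a zodiac sign that already has 15, giving it 16.
So 12 × 15 + 1 = 181 people are required.

181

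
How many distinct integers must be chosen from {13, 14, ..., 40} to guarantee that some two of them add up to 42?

21

Group the elements by complementary pair {x, 42−x}: {13,29}, {14,28}, {15,27}, …, giving 8 two-element pairs, the single value 21 (it cannot pair with itself since the integers are distinct), and 11 integers whose partner 42−x falls outside [13,40].
By the pigeonhole principle, treating each of those 20 groups as a pigeonhole, one can pick one integer per group — 20 integers — with no two summing to 42.
The 21st integer lands in an occupied pair, forcing a sum of 42.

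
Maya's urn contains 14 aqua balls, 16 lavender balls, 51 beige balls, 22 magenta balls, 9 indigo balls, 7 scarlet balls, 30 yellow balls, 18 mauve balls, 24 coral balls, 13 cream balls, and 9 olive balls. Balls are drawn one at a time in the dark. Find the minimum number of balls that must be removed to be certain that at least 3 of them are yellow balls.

In the worst case for collecting yellow balls, every non-yellow ball comes out first.
There are 14 + 16 + 51 + 22 + 9 + 7 + 18 + 24 + 13 + 9 = 183 non-yellow balls altogether.
After those, each further ball must be yellow, so 183 + 3 = 186 draws guarantee 3 yellow balls.

186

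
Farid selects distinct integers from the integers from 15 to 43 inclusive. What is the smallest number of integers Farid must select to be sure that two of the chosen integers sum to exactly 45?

22

Two chosen integers sum to 45 exactly when both halves of some pair {x, 45−x} with 15 ≤ x ≤ 45−x ≤ 30 are chosen — 8 such pairs.
The remaining 13 elements (those with no distinct partner in range) can never complete a 45-sum, so the worst case takes all of them and one from each pair: 13 + 8 = 21.
By the pigeonhole principle, the 22nd integer has to be the second member of some pair, so 21 + 1 = 22.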